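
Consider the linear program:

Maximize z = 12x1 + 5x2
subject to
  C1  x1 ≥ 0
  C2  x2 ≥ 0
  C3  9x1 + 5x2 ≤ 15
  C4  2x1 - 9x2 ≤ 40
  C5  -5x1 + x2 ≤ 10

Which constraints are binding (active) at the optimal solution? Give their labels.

Extreme points and z = 12x1 + 5x2:
  (0, 0) → z = 0
  (0, 3) → z = 15
  (5/3, 0) → z = 20

The maximum is at (5/3, 0). Substituting into each constraint, equality holds for C2 and C3; the remaining constraints have slack.

C2 and C3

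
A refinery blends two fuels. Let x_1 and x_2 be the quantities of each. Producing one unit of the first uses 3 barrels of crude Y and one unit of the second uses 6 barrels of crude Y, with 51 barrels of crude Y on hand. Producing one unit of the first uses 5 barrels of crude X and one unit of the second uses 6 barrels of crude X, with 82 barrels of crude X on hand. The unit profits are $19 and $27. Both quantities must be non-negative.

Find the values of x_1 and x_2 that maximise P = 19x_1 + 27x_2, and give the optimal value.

x_1 = 31/2, x_2 = 3/4, maximum P = 1259/4

The binding constraints are 3x_1 + 6x_2 = 51 and 5x_1 + 6x_2 = 82.
Solving simultaneously gives x_1 = 31/2, x_2 = 3/4.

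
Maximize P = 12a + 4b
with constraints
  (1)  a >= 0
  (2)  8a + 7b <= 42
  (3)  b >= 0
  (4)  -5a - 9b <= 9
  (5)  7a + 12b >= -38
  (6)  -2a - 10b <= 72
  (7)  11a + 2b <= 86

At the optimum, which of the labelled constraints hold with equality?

(2) and (3)

Extreme points and P = 12a + 4b:
  (0, 6) → P = 24
  (0, 0) → P = 0
  (21/4, 0) → P = 63

The maximum is at (21/4, 0). Substituting into each constraint, equality holds for (2) and (3); the remaining constraints have slack.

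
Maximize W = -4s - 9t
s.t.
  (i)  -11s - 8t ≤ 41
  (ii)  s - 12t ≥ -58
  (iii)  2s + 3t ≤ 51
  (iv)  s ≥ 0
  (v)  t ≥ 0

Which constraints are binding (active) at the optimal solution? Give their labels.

(iv) and (v)

Corner points and W = -4s - 9t:
  (146/9, 167/27) → W = -1085/9
  (0, 29/6) → W = -87/2
  (51/2, 0) → W = -102
  (0, 0) → W = 0

The maximum is at (0, 0). Substituting into each constraint, equality holds for (iv) and (v); the remaining constraints have slack.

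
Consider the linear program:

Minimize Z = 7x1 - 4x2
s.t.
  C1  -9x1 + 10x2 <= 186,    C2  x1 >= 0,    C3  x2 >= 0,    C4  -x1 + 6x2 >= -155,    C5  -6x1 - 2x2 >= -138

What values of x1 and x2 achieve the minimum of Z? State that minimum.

x1 = 0, x2 = 93/5, minimum Z = -372/5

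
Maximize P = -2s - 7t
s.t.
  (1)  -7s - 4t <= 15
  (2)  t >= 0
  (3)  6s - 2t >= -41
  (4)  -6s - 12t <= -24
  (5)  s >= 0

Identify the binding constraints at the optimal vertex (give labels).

Vertices and P = -2s - 7t:
  (4, 0) → P = -8
  (0, 41/2) → P = -287/2
  (0, 2) → P = -14
The feasible region is unbounded (it extends along (1, 3), (1, 0)), but P strictly decreases along every unbounded feasible direction, so there is no improving ray and the maximum is attained at a vertex.

The maximum is at (4, 0). Substituting into each constraint, equality holds for (2) and (4); the remaining constraints have slack.

(2) and (4)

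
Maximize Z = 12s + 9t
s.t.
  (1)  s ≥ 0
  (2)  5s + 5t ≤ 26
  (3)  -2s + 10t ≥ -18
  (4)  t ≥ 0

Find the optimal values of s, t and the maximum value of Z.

Vertices and Z = 12s + 9t:
  (0, 26/5) → Z = 234/5
  (0, 0) → Z = 0
  (26/5, 0) → Z = 312/5

The optimum lies where 5s + 5t = 26 and t = 0.
Solving simultaneously gives s = 26/5, t = 0.

s = 26/5, t = 0, maximum Z = 312/5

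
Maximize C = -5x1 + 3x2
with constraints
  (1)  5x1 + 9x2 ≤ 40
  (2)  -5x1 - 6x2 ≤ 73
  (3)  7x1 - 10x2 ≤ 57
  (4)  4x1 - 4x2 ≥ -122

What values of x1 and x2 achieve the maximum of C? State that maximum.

Vertices and C = -5x1 + 3x2:
  (913/113, -5/113) → C = -4580/113
  (-67/4, 55/4) → C = 125
  (-97/23, -199/23) → C = -112/23
  (-256/11, 159/22) → C = 3037/22

At the optimal vertex, -5x1 - 6x2 = 73 and 4x1 - 4x2 = -122.
Solving simultaneously gives x1 = -256/11, x2 = 159/22.

x1 = -256/11, x2 = 159/22, maximum C = 3037/22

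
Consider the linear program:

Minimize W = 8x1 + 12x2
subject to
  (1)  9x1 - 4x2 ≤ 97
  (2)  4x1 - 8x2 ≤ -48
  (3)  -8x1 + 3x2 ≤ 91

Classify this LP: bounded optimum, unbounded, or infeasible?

bounded optimum

Extreme points and W = 8x1 + 12x2:
  (121/7, 205/14) → W = 314
  (-146/13, 5/13) → W = -1108/13
The feasible region has finitely many vertices and no improving ray; the minimum is -1108/13 at (-146/13, 5/13).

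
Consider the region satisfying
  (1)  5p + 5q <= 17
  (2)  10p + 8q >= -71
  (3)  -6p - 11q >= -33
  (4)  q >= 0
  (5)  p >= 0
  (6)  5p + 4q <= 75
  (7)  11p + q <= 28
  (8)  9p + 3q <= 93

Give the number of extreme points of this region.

Pairwise boundary intersections that survive every other constraint:
  (22/25, 63/25)
  (123/50, 47/50)
  (0, 3)
  (0, 0)
  (28/11, 0)

5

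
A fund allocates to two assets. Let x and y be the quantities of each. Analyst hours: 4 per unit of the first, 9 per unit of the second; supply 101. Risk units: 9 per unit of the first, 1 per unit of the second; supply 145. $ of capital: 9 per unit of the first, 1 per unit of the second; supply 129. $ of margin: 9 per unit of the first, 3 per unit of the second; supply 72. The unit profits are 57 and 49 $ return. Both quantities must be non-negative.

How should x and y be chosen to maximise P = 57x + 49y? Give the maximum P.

x = 5, y = 9, maximum P = 726

Corner points and P = 57x + 49y:
  (0, 0) → P = 0
  (0, 101/9) → P = 4949/9
  (8, 0) → P = 456
  (5, 9) → P = 726

The optimum lies where 4x + 9y = 101 and 9x + 3y = 72.
Solving simultaneously gives x = 5, y = 9.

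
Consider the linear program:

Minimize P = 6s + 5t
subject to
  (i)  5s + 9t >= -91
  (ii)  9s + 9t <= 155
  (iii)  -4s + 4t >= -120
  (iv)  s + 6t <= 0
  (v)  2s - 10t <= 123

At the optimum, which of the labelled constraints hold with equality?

Feasible corners and P = 6s + 5t:
  (-26, 13/3) → P = -403/3
  (197/68, -797/68) → P = -2803/68
  (425/18, -115/18) → P = 1975/18
  (62/3, -31/9) → P = 961/9
  (177/8, -63/8) → P = 747/8

The minimum is at (-26, 13/3). Substituting into each constraint, equality holds for (i) and (iv); the remaining constraints have slack.

(i) and (iv)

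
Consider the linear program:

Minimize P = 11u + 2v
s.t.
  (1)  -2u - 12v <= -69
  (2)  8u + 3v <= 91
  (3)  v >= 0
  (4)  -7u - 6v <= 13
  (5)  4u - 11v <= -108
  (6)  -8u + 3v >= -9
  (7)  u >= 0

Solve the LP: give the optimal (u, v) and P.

u = 0, v = 108/11, minimum P = 216/11

Feasible corners and P = 11u + 2v:
  (25/4, 41/3) → P = 1153/12
  (0, 91/3) → P = 182/3
  (423/76, 225/19) → P = 6453/76
  (0, 108/11) → P = 216/11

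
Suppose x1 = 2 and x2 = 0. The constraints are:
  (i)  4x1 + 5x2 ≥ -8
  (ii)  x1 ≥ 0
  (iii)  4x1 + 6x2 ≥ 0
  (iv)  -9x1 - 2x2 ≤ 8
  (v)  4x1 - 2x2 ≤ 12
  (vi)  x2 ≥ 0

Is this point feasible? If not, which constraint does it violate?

(i): 8 ≥ -8 ✓
(ii): 2 ≥ 0 ✓
(iii): 8 ≥ 0 ✓
(iv): -18 ≤ 8 ✓
(v): 8 ≤ 12 ✓
(vi): 0 ≥ 0 ✓

feasible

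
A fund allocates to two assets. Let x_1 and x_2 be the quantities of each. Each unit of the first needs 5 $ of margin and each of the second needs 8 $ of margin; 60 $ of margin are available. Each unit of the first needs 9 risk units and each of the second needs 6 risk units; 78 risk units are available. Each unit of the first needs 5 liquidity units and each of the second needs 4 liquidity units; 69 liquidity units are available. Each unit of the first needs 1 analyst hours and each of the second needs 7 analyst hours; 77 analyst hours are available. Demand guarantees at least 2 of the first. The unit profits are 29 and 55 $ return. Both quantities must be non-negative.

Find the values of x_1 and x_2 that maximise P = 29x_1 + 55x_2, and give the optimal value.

Feasible corners and P = 29x_1 + 55x_2:
  (26/3, 0) → P = 754/3
  (2, 0) → P = 58
  (44/7, 25/7) → P = 2651/7
  (2, 25/4) → P = 1607/4

x_1 = 2, x_2 = 25/4, maximum P = 1607/4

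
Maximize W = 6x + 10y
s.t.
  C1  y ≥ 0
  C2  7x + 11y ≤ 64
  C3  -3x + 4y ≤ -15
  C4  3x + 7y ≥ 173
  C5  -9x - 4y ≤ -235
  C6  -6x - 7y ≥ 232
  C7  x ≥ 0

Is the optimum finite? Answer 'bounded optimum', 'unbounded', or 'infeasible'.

infeasible

The boundaries -6x - 7y = 232 and x = 0 meet at (0, -232/7), but that point violates y ≥ 0. Every candidate vertex is excluded by some other constraint, so the feasible region is empty.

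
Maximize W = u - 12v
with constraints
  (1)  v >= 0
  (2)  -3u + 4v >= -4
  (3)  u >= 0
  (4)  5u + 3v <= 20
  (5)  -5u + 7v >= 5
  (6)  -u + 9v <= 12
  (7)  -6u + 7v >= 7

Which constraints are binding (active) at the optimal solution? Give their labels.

Vertices and W = u - 12v:
  (0, 4/3) → W = -16
  (0, 1) → W = -12
  (21/47, 65/47) → W = -759/47

The maximum is at (0, 1). Substituting into each constraint, equality holds for (3) and (7); the remaining constraints have slack.

(3) and (7)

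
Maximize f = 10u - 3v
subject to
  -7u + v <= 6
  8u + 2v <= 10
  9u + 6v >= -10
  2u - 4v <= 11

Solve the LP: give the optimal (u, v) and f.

At the optimal vertex, 8u + 2v = 10 and 2u - 4v = 11.
Solving simultaneously gives u = 31/18, v = -17/9.

u = 31/18, v = -17/9, maximum f = 206/9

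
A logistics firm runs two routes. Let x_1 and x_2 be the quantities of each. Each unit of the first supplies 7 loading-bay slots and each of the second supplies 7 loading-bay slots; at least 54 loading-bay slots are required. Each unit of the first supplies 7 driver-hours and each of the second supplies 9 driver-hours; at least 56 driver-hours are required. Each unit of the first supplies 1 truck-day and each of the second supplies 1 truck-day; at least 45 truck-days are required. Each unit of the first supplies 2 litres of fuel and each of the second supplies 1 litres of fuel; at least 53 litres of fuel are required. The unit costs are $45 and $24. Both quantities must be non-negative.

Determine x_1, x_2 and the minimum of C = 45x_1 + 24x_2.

Feasible corners and C = 45x_1 + 24x_2:
  (0, 53) → C = 1272
  (45, 0) → C = 2025
  (8, 37) → C = 1248
The feasible region is unbounded (it extends along (0, 1), (1, 0)), but C strictly increases along every unbounded feasible direction, so there is no improving ray and the minimum is attained at a vertex.

x_1 = 8, x_2 = 37, minimum C = 1248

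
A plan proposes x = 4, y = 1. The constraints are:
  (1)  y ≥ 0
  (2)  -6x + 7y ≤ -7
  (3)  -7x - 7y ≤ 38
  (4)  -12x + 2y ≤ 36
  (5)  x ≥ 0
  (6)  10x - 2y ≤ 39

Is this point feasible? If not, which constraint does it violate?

feasible

(1): 1 ≥ 0 ✓
(2): -17 ≤ -7 ✓
(3): -35 ≤ 38 ✓
(4): -46 ≤ 36 ✓
(5): 4 ≥ 0 ✓
(6): 38 ≤ 39 ✓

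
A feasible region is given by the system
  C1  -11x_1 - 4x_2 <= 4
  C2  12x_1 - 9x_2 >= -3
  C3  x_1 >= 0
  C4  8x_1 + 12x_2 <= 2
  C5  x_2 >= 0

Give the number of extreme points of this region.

3

Intersecting each pair of boundary lines and keeping only the points that satisfy every inequality leaves:
  (0, 1/6)
  (0, 0)
  (1/4, 0)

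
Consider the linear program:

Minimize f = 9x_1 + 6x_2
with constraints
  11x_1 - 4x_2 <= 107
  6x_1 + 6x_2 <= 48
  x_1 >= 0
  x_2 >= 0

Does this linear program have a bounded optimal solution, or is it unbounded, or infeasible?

bounded optimum

Corner points and f = 9x_1 + 6x_2:
  (0, 8) → f = 48
  (8, 0) → f = 72
  (0, 0) → f = 0
The feasible region has finitely many vertices and no improving ray; the minimum is 0 at (0, 0).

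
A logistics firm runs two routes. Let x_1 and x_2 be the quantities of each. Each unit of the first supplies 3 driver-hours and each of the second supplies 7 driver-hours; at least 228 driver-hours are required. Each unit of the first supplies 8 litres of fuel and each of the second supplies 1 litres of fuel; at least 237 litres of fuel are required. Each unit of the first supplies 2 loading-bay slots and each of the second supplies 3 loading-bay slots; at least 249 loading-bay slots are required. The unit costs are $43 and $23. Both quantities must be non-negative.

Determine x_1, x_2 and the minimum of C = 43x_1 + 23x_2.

x_1 = 21, x_2 = 69, minimum C = 2490

Extreme points and C = 43x_1 + 23x_2:
  (0, 237) → C = 5451
  (249/2, 0) → C = 10707/2
  (21, 69) → C = 2490
The feasible region is unbounded (it extends along (0, 1), (1, 0)), but C strictly increases along every unbounded feasible direction, so there is no improving ray and the minimum is attained at a vertex.

At the optimal vertex, 8x_1 + x_2 = 237 and 2x_1 + 3x_2 = 249.
Solving simultaneously gives x_1 = 21, x_2 = 69.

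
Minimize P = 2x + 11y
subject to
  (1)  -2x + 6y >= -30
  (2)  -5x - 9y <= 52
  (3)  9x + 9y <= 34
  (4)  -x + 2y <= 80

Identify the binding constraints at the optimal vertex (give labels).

Extreme points and P = 2x + 11y:
  (-7/8, -127/24) → P = -1439/24
  (79/12, -101/36) → P = -637/36
  (-824/19, 348/19) → P = 2180/19
  (-652/27, 754/27) → P = 2330/9

The minimum is at (-7/8, -127/24). Substituting into each constraint, equality holds for (1) and (2); the remaining constraints have slack.

(1) and (2)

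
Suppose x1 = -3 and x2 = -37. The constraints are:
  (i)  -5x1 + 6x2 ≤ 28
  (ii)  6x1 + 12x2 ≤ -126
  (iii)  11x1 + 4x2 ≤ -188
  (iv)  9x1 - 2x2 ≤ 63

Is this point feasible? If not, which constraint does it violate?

not feasible — violates (iii)

Constraint (iii): 11x1 + 4x2 = -181, which is not ≤ -188. All other constraints are satisfied.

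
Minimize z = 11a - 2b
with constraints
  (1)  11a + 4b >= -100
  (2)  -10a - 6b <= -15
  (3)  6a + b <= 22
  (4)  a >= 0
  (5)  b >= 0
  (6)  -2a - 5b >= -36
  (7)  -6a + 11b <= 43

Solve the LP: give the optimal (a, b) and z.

Corner points and z = 11a - 2b:
  (0, 5/2) → z = -5
  (3/2, 0) → z = 33/2
  (11/3, 0) → z = 121/3
  (199/72, 65/12) → z = 1409/72
  (0, 43/11) → z = -86/11

The optimum lies where a = 0 and -6a + 11b = 43.
Solving simultaneously gives a = 0, b = 43/11.

a = 0, b = 43/11, minimum z = -86/11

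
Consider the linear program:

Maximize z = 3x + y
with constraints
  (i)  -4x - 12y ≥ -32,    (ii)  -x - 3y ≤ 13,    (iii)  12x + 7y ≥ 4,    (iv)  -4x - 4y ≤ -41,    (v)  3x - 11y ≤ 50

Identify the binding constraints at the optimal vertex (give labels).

(i) and (v)

Corner points and z = 3x + y:
  (91/8, -9/8) → z = 33
  (119/10, -13/10) → z = 172/5
  (93/8, -11/8) → z = 67/2

The maximum is at (119/10, -13/10). Substituting into each constraint, equality holds for (i) and (v); the remaining constraints have slack.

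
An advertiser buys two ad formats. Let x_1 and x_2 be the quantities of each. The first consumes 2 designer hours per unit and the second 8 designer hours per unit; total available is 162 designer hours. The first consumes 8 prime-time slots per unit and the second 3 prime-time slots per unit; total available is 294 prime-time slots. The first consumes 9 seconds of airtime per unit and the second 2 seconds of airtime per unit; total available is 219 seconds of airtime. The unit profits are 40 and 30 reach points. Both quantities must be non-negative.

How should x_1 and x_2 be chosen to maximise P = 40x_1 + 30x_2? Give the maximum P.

x_1 = 21, x_2 = 15, maximum P = 1290

Extreme points and P = 40x_1 + 30x_2:
  (0, 0) → P = 0
  (0, 81/4) → P = 1215/2
  (73/3, 0) → P = 2920/3
  (21, 15) → P = 1290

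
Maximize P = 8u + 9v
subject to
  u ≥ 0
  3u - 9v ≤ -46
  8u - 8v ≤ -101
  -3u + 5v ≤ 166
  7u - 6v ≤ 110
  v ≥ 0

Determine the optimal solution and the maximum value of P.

u = 823/16, v = 1025/16, maximum P = 15809/16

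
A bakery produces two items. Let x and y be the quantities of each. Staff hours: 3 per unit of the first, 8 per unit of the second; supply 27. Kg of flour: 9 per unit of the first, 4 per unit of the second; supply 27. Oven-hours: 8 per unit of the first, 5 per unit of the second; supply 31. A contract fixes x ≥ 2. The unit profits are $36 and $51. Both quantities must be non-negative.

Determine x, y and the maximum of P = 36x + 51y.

Extreme points and P = 36x + 51y:
  (3, 0) → P = 108
  (2, 0) → P = 72
  (2, 9/4) → P = 747/4

x = 2, y = 9/4, maximum P = 747/4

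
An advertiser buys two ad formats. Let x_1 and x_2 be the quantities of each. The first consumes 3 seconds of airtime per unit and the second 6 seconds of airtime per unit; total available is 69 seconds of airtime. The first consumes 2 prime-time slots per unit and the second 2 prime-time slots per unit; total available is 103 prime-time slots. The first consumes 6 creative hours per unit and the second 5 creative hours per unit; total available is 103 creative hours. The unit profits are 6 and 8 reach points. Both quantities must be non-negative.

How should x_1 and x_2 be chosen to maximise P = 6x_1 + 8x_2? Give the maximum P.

Vertices and P = 6x_1 + 8x_2:
  (0, 0) → P = 0
  (0, 23/2) → P = 92
  (103/6, 0) → P = 103
  (13, 5) → P = 118

At the optimal vertex, 3x_1 + 6x_2 = 69 and 6x_1 + 5x_2 = 103.
Solving simultaneously gives x_1 = 13, x_2 = 5.

x_1 = 13, x_2 = 5, maximum P = 118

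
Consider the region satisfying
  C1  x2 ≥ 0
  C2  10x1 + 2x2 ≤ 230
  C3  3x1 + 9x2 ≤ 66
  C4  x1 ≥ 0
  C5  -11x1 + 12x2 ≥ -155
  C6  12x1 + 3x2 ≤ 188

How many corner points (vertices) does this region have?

Intersecting each pair of boundary lines and keeping only the points that satisfy every inequality leaves:
  (0, 0)
  (155/11, 0)
  (0, 22/3)
  (166/11, 76/33)
  (907/59, 208/177)

5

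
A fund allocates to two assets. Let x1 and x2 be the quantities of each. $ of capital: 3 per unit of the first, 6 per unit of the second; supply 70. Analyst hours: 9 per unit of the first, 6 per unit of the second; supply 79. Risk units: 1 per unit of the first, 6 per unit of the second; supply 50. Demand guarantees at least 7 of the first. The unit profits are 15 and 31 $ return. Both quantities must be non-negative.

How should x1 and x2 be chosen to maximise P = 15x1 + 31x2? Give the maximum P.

Corner points and P = 15x1 + 31x2:
  (79/9, 0) → P = 395/3
  (7, 0) → P = 105
  (7, 8/3) → P = 563/3

The optimum lies where 9x1 + 6x2 = 79 and x1 = 7.
Solving simultaneously gives x1 = 7, x2 = 8/3.

x1 = 7, x2 = 8/3, maximum P = 563/3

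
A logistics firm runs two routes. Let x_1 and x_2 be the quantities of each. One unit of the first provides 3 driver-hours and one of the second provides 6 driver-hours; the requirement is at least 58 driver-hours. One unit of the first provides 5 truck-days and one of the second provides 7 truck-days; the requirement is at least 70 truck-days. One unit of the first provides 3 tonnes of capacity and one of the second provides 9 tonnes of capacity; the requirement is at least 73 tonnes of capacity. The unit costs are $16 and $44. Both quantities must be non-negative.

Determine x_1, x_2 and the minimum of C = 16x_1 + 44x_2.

x_1 = 28/3, x_2 = 5, minimum C = 1108/3

Feasible corners and C = 16x_1 + 44x_2:
  (0, 10) → C = 440
  (73/3, 0) → C = 1168/3
  (14/9, 80/9) → C = 416
  (28/3, 5) → C = 1108/3
The feasible region is unbounded (it extends along (0, 1), (1, 0)), but C strictly increases along every unbounded feasible direction, so there is no improving ray and the minimum is attained at a vertex.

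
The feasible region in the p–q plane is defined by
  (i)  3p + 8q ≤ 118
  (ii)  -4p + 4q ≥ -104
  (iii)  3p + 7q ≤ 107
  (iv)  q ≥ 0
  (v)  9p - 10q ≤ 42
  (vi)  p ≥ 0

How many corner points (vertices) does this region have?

5

The feasible vertices (each the meet of two boundaries and inside every other half-plane) are:
  (10, 11)
  (0, 59/4)
  (44/3, 9)
  (14/3, 0)
  (0, 0)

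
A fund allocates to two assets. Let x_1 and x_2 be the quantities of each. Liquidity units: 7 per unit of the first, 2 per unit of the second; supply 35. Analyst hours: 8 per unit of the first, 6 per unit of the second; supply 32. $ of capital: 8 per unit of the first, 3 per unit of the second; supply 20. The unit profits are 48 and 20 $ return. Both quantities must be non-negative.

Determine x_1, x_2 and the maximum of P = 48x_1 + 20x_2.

x_1 = 1, x_2 = 4, maximum P = 128

Feasible corners and P = 48x_1 + 20x_2:
  (0, 0) → P = 0
  (0, 16/3) → P = 320/3
  (5/2, 0) → P = 120
  (1, 4) → P = 128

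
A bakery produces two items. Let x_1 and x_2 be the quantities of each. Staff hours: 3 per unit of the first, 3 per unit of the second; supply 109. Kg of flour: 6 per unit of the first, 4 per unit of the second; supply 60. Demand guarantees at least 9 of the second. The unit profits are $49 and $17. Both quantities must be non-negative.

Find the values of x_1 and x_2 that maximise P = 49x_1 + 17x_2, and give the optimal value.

At the optimal vertex, 6x_1 + 4x_2 = 60 and x_2 = 9.
Solving simultaneously gives x_1 = 4, x_2 = 9.

x_1 = 4, x_2 = 9, maximum P = 349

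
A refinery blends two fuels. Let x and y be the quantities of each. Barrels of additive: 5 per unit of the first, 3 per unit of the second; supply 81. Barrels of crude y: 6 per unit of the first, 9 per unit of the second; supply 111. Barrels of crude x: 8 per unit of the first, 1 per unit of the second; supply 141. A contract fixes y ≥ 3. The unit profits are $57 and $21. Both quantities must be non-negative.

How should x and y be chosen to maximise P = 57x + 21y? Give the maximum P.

Vertices and P = 57x + 21y:
  (0, 37/3) → P = 259
  (0, 3) → P = 63
  (14, 3) → P = 861

The binding constraints are 6x + 9y = 111 and y = 3.
Solving simultaneously gives x = 14, y = 3.

x = 14, y = 3, maximum P = 861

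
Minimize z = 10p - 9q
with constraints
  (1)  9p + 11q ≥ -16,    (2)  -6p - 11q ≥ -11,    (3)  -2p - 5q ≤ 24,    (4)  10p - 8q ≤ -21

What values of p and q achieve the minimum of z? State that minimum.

Feasible corners and z = 10p - 9q:
  (-9, 65/11) → z = -1575/11
  (-359/182, 29/182) → z = -3851/182
  (-143/158, 118/79) → z = -1777/79

The optimum lies where 9p + 11q = -16 and -6p - 11q = -11.
Solving simultaneously gives p = -9, q = 65/11.

p = -9, q = 65/11, minimum z = -1575/11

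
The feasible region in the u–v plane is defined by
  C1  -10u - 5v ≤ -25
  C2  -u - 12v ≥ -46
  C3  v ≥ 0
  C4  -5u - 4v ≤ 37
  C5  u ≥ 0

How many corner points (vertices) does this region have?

Pairwise boundary intersections that survive every other constraint:
  (14/23, 87/23)
  (5/2, 0)
  (46, 0)

3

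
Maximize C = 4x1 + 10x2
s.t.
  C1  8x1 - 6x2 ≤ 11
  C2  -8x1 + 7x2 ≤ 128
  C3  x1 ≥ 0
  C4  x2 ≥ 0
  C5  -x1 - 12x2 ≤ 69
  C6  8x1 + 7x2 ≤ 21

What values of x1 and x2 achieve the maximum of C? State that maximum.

The binding constraints are x1 = 0 and 8x1 + 7x2 = 21.
Solving simultaneously gives x1 = 0, x2 = 3.

x1 = 0, x2 = 3, maximum C = 30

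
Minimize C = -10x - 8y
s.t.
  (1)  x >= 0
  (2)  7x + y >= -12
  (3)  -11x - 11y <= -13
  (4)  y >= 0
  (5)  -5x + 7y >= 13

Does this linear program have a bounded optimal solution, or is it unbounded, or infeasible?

unbounded

From the feasible point (0, 13/7), moving in the direction (0, 1) keeps every constraint satisfied while C decreases without bound.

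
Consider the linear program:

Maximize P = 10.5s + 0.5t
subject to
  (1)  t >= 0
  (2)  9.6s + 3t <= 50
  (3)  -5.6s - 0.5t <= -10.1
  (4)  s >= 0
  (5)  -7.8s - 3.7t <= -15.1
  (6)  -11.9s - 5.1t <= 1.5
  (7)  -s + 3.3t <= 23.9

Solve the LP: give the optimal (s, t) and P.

s = 125/24, t = 0, maximum P = 875/16

Corner points and P = 10.5s + 0.5t:
  (125/24, 0) → P = 875/16
  (151/78, 0) → P = 1057/52
  (1555/578, 6986/867) → P = 111937/3468
  (1491/841, 289/841) → P = 15800/841
  (1069/949, 7197/949) → P = 14823/949

The optimum lies where t = 0 and 9.6s + 3t = 50.
Solving simultaneously gives s = 125/24, t = 0.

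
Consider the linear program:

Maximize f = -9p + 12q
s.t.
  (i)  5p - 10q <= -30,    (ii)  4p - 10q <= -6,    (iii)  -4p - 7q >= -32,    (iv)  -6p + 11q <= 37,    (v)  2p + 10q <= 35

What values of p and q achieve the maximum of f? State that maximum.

p = -8, q = -1, maximum f = 60

Feasible corners and f = -9p + 12q:
  (-8, -1) → f = 60
  (5/7, 47/14) → f = 237/7
  (15/82, 142/41) → f = 3273/82

At the optimal vertex, 5p - 10q = -30 and -6p + 11q = 37.
Solving simultaneously gives p = -8, q = -1.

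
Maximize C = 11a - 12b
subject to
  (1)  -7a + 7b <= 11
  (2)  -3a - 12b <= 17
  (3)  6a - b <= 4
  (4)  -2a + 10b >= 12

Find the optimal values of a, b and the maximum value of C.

a = 26/29, b = 40/29, maximum C = -194/29

At the optimal vertex, 6a - b = 4 and -2a + 10b = 12.
Solving simultaneously gives a = 26/29, b = 40/29.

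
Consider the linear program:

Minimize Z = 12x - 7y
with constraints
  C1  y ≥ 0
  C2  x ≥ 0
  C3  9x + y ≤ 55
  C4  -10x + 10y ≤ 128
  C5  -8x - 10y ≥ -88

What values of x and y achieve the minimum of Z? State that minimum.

x = 0, y = 44/5, minimum Z = -308/5

Extreme points and Z = 12x - 7y:
  (0, 0) → Z = 0
  (55/9, 0) → Z = 220/3
  (0, 44/5) → Z = -308/5
  (231/41, 176/41) → Z = 1540/41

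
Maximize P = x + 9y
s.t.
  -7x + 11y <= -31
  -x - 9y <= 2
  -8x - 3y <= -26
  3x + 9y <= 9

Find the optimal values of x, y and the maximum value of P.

Extreme points and P = x + 9y:
  (379/109, -66/109) → P = -215/109
  (63/16, -5/16) → P = 9/8
  (80/23, -14/23) → P = -2
  (11/2, -5/6) → P = -2

At the optimal vertex, -7x + 11y = -31 and 3x + 9y = 9.
Solving simultaneously gives x = 63/16, y = -5/16.

x = 63/16, y = -5/16, maximum P = 9/8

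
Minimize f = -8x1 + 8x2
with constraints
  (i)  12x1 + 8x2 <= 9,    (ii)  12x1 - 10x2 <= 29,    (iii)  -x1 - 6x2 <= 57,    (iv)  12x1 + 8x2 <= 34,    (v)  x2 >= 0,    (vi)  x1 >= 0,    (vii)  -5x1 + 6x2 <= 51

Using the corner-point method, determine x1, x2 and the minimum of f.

x1 = 3/4, x2 = 0, minimum f = -6

Feasible corners and f = -8x1 + 8x2:
  (3/4, 0) → f = -6
  (0, 9/8) → f = 9
  (0, 0) → f = 0

At the optimal vertex, 12x1 + 8x2 = 9 and x2 = 0.
Solving simultaneously gives x1 = 3/4, x2 = 0.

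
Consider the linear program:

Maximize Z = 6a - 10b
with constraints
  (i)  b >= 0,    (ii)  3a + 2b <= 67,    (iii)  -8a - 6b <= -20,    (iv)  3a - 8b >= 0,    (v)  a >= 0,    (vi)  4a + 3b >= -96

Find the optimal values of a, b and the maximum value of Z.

a = 67/3, b = 0, maximum Z = 134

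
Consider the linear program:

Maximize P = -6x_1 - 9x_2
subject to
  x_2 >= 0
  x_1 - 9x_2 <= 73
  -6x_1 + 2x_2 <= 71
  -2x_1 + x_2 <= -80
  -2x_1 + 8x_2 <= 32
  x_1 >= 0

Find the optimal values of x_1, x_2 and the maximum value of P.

Corner points and P = -6x_1 - 9x_2:
  (73, 0) → P = -438
  (40, 0) → P = -240
  (48, 16) → P = -432
The feasible region is unbounded (it extends along (4, 1), (9, 1)), but P strictly decreases along every unbounded feasible direction, so there is no improving ray and the maximum is attained at a vertex.

The binding constraints are x_2 = 0 and -2x_1 + x_2 = -80.
Solving simultaneously gives x_1 = 40, x_2 = 0.

x_1 = 40, x_2 = 0, maximum P = -240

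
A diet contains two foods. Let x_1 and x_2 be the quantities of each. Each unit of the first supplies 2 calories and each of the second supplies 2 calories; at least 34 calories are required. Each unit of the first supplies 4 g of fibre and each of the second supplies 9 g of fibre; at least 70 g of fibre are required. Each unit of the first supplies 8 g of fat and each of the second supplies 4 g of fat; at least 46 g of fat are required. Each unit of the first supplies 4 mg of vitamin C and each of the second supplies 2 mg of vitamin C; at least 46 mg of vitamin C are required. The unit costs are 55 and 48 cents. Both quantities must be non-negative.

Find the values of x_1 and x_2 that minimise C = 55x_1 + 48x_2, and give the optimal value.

x_1 = 6, x_2 = 11, minimum C = 858

The feasible region is unbounded (it extends along (0, 1), (1, 0)), but C strictly increases along every unbounded feasible direction, so there is no improving ray and the minimum is attained at a vertex.

The optimum lies where 2x_1 + 2x_2 = 34 and 4x_1 + 2x_2 = 46.
Solving simultaneously gives x_1 = 6, x_2 = 11.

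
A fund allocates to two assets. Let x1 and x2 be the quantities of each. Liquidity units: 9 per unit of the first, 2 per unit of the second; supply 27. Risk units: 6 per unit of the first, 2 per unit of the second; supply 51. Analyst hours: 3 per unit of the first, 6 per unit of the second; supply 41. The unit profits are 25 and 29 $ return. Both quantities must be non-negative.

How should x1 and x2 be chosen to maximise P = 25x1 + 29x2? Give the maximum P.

Corner points and P = 25x1 + 29x2:
  (0, 0) → P = 0
  (0, 41/6) → P = 1189/6
  (3, 0) → P = 75
  (5/3, 6) → P = 647/3

The binding constraints are 9x1 + 2x2 = 27 and 3x1 + 6x2 = 41.
Solving simultaneously gives x1 = 5/3, x2 = 6.

x1 = 5/3, x2 = 6, maximum P = 647/3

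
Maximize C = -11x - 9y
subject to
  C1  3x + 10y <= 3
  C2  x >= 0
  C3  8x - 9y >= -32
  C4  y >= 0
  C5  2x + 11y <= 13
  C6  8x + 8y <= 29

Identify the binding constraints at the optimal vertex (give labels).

Vertices and C = -11x - 9y:
  (0, 3/10) → C = -27/10
  (1, 0) → C = -11
  (0, 0) → C = 0

The maximum is at (0, 0). Substituting into each constraint, equality holds for C2 and C4; the remaining constraints have slack.

C2 and C4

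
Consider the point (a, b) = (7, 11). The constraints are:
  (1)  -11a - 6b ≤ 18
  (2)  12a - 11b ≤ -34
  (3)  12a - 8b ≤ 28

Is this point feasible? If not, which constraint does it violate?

(1): -143 ≤ 18 ✓
(2): -37 ≤ -34 ✓
(3): -4 ≤ 28 ✓

feasible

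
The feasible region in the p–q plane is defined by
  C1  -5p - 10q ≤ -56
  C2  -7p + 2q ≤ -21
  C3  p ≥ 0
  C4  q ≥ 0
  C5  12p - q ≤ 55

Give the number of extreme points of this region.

The feasible vertices (each the meet of two boundaries and inside every other half-plane) are:
  (161/40, 287/80)
  (606/125, 397/125)
  (89/17, 133/17)

3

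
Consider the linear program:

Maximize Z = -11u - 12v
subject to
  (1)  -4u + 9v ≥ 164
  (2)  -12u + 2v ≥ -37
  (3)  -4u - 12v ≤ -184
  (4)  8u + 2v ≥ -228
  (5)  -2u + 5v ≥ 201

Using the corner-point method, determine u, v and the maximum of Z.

u = -388/11, v = 298/11, maximum Z = 692/11

The feasible region is unbounded (it extends along (-1, 4), (1, 6)), but Z strictly decreases along every unbounded feasible direction, so there is no improving ray and the maximum is attained at a vertex.

The optimum lies where -4u - 12v = -184 and 8u + 2v = -228.
Solving simultaneously gives u = -388/11, v = 298/11.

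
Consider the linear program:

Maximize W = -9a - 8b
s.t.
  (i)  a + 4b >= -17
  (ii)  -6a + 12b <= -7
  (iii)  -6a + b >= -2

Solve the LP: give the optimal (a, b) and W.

a = -44/9, b = -109/36, maximum W = 614/9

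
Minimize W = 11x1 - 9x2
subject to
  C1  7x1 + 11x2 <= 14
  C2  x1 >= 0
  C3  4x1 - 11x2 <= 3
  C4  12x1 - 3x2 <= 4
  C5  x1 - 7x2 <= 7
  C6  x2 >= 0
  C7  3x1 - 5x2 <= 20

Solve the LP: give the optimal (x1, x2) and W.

x1 = 0, x2 = 14/11, minimum W = -126/11

The binding constraints are 7x1 + 11x2 = 14 and x1 = 0.
Solving simultaneously gives x1 = 0, x2 = 14/11.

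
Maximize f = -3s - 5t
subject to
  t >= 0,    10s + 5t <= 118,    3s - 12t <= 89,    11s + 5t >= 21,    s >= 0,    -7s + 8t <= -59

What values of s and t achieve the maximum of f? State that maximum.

Extreme points and f = -3s - 5t:
  (59/5, 0) → f = -177/5
  (59/7, 0) → f = -177/7
  (1239/115, 236/115) → f = -4897/115

The optimum lies where t = 0 and -7s + 8t = -59.
Solving simultaneously gives s = 59/7, t = 0.

s = 59/7, t = 0, maximum f = -177/7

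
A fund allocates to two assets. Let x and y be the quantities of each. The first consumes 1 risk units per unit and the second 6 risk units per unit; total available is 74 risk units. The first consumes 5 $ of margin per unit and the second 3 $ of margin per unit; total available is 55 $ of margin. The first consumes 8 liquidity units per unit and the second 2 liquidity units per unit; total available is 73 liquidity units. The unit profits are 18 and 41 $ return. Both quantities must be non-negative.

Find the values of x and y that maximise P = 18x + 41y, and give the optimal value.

x = 4, y = 35/3, maximum P = 1651/3

Vertices and P = 18x + 41y:
  (0, 0) → P = 0
  (0, 37/3) → P = 1517/3
  (73/8, 0) → P = 657/4
  (4, 35/3) → P = 1651/3
  (109/14, 75/14) → P = 5037/14

The binding constraints are x + 6y = 74 and 5x + 3y = 55.
Solving simultaneously gives x = 4, y = 35/3.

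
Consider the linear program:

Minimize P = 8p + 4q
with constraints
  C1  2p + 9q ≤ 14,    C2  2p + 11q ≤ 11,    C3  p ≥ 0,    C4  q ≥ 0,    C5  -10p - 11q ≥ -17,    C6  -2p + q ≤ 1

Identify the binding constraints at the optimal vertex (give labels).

Corner points and P = 8p + 4q:
  (0, 1) → P = 4
  (3/4, 19/22) → P = 104/11
  (0, 0) → P = 0
  (17/10, 0) → P = 68/5

The minimum is at (0, 0). Substituting into each constraint, equality holds for C3 and C4; the remaining constraints have slack.

C3 and C4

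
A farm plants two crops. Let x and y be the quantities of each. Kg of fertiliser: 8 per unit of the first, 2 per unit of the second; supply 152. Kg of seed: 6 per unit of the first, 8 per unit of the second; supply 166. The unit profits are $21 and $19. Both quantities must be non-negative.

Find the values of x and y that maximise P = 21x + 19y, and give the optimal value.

x = 17, y = 8, maximum P = 509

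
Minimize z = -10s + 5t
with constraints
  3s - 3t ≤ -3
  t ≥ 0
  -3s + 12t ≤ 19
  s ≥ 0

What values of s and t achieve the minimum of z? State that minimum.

Corner points and z = -10s + 5t:
  (7/9, 16/9) → z = 10/9
  (0, 1) → z = 5
  (0, 19/12) → z = 95/12

The optimum lies where 3s - 3t = -3 and -3s + 12t = 19.
Solving simultaneously gives s = 7/9, t = 16/9.

s = 7/9, t = 16/9, minimum z = 10/9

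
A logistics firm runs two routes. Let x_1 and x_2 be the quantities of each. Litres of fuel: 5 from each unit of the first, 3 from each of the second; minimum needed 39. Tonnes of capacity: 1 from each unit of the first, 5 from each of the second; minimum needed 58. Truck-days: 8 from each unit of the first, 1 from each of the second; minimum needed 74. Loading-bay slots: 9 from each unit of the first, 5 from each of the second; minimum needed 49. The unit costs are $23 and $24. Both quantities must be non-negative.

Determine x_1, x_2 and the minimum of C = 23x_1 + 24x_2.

x_1 = 8, x_2 = 10, minimum C = 424

Corner points and C = 23x_1 + 24x_2:
  (0, 74) → C = 1776
  (58, 0) → C = 1334
  (8, 10) → C = 424
The feasible region is unbounded (it extends along (0, 1), (1, 0)), but C strictly increases along every unbounded feasible direction, so there is no improving ray and the minimum is attained at a vertex.

At the optimal vertex, x_1 + 5x_2 = 58 and 8x_1 + x_2 = 74.
Solving simultaneously gives x_1 = 8, x_2 = 10.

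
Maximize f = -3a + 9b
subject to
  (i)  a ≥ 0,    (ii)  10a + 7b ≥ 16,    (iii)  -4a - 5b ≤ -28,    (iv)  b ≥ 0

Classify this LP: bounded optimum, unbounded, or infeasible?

unbounded

From the feasible point (0, 28/5), moving in the direction (0, 1) keeps every constraint satisfied while f increases without bound.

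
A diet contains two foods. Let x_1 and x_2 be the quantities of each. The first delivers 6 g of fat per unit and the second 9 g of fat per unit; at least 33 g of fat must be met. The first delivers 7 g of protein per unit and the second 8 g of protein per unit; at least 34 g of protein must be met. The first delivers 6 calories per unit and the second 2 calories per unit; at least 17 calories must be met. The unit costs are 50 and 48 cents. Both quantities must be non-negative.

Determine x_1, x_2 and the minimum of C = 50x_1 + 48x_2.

The feasible region is unbounded (it extends along (0, 1), (1, 0)), but C strictly increases along every unbounded feasible direction, so there is no improving ray and the minimum is attained at a vertex.

At the optimal vertex, 7x_1 + 8x_2 = 34 and 6x_1 + 2x_2 = 17.
Solving simultaneously gives x_1 = 2, x_2 = 5/2.

x_1 = 2, x_2 = 5/2, minimum C = 220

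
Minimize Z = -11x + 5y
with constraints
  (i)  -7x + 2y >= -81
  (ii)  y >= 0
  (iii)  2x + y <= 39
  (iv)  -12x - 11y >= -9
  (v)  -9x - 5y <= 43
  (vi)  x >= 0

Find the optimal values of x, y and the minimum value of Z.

Extreme points and Z = -11x + 5y:
  (3/4, 0) → Z = -33/4
  (0, 0) → Z = 0
  (0, 9/11) → Z = 45/11

The binding constraints are y = 0 and -12x - 11y = -9.
Solving simultaneously gives x = 3/4, y = 0.

x = 3/4, y = 0, minimum Z = -33/4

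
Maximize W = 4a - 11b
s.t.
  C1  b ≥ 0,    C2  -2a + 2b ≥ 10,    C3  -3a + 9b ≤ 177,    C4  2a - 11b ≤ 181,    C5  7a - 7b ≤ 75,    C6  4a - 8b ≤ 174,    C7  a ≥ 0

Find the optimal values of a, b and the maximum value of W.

Corner points and W = 4a - 11b:
  (22, 27) → W = -209
  (0, 5) → W = -55
  (0, 59/3) → W = -649/3

a = 0, b = 5, maximum W = -55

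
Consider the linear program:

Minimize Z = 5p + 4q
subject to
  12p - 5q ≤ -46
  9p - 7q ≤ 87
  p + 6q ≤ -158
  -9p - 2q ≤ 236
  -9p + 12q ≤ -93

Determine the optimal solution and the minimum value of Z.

Extreme points and Z = 5p + 4q:
  (-1066/77, -1850/77) → Z = -12730/77
  (-424/23, -806/23) → Z = -5344/23
  (-223/11, -505/22) → Z = -2125/11
  (-21, -47/2) → Z = -199

p = -424/23, q = -806/23, minimum Z = -5344/23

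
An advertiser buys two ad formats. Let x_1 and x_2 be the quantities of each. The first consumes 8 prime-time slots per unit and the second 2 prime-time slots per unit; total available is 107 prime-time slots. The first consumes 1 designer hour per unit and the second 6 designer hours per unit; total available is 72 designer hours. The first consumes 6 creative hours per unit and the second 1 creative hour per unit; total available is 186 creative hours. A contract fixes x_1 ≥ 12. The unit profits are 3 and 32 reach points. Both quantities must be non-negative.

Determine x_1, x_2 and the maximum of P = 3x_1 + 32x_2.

x_1 = 12, x_2 = 11/2, maximum P = 212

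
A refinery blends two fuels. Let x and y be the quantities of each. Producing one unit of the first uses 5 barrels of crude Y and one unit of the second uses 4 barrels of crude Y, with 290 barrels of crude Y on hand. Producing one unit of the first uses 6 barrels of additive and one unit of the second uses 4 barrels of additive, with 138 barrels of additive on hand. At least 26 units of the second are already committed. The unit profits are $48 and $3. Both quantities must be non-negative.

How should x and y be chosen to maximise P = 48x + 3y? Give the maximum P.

The optimum lies where 6x + 4y = 138 and y = 26.
Solving simultaneously gives x = 17/3, y = 26.

x = 17/3, y = 26, maximum P = 350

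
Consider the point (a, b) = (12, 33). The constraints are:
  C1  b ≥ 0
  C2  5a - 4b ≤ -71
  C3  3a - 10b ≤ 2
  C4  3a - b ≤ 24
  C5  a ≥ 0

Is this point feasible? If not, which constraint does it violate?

feasible

C1: 33 ≥ 0 ✓
C2: -72 ≤ -71 ✓
C3: -294 ≤ 2 ✓
C4: 3 ≤ 24 ✓
C5: 12 ≥ 0 ✓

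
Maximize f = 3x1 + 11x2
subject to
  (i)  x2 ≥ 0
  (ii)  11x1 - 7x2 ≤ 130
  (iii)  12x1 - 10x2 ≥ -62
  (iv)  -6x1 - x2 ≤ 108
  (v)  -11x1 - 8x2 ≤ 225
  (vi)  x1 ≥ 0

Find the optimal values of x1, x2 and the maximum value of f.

x1 = 867/13, x2 = 1121/13, maximum f = 14932/13

Corner points and f = 3x1 + 11x2:
  (130/11, 0) → f = 390/11
  (0, 0) → f = 0
  (867/13, 1121/13) → f = 14932/13
  (0, 31/5) → f = 341/5

The optimum lies where 11x1 - 7x2 = 130 and 12x1 - 10x2 = -62.
Solving simultaneously gives x1 = 867/13, x2 = 1121/13.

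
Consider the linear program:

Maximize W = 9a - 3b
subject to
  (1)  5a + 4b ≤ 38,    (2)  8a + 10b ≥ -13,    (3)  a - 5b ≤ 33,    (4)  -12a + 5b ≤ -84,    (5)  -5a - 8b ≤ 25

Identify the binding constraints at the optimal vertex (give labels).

Extreme points and W = 9a - 3b:
  (322/29, -127/29) → W = 3279/29
  (526/73, 36/73) → W = 4626/73
  (53/10, -277/50) → W = 1608/25
  (155/32, -207/40) → W = 9459/160

The maximum is at (322/29, -127/29). Substituting into each constraint, equality holds for (1) and (3); the remaining constraints have slack.

(1) and (3)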